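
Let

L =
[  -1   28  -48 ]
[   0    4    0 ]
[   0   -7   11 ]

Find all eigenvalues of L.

-1, 4, 11

The characteristic polynomial is p(s) = det(sI - L).
Expanding the 3×3 determinant: p(s) = s^3 - 14s^2 + 29s + 44.
Try s = -1: p(-1) = 0, so -1 is a root.
Dividing by (s + 1) leaves s^2 - 15s + 44.
The quadratic factors as (s - 4)·(s - 11).
Eigenvalues: -1, 4, 11.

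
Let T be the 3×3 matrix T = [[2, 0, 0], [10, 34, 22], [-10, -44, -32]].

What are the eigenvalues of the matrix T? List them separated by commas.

-10, 2, 12

The characteristic polynomial is p(s) = det(sI - T).
Expanding the 3×3 determinant: p(s) = s^3 - 4s^2 - 116s + 240.
Try s = -10: p(-10) = 0, so -10 is a root.
Factor out (s + 10): p(s) = (s + 10)·(s^2 - 14s + 24).
The quadratic factors as (s - 2)·(s - 12).
Eigenvalues: -10, 2, 12.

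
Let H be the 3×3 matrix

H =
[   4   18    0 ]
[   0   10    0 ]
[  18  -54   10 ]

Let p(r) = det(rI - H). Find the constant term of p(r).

p(r) = r^3 - 24r^2 + 180r - 400.
The constant term is -400.

-400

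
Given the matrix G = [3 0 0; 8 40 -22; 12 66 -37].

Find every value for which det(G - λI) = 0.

Compute the characteristic polynomial p(t) = det(tI - G).
Cofactor expansion gives p(t) = t^3 - 6t^2 - 19t + 84.
Since p(3) = 0, t = 3 is a root.
Factor out (t - 3): p(t) = (t - 3)·(t^2 - 3t - 28).
The quadratic factors as (t + 4)·(t - 7).
Eigenvalues: -4, 3, 7.

-4, 3, 7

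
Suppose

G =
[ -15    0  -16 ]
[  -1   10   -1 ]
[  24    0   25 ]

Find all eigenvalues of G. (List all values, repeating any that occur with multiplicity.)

1, 9, 10

The characteristic polynomial is p(t) = det(tI - G).
Expanding the 3×3 determinant: p(t) = t^3 - 20t^2 + 109t - 90.
Rational-root test: t = 9 gives p(9) = 0.
Factor out (t - 9): p(t) = (t - 9)·(t^2 - 11t + 10).
The quadratic factors as (t - 1)·(t - 10).
Eigenvalues: 1, 9, 10.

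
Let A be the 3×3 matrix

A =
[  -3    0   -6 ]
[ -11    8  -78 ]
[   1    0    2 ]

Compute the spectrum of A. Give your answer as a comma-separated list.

-1, 0, 8

Compute the characteristic polynomial p(t) = det(tI - A).
Expanding along the first row, p(t) = t^3 - 7t^2 - 8t.
Try t = 0: p(0) = 0, so 0 is a root.
Dividing by t leaves t^2 - 7t - 8.
The quadratic factors as (t + 1)·(t - 8).
Eigenvalues: -1, 0, 8.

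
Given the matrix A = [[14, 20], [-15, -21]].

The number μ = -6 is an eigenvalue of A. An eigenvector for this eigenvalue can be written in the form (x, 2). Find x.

We need (A + 6I)v = 0.
A + 6I = [[20, 20], [-15, -15]].
Row 1: (20)·x + (20)·2 = 0
Row 2: (-15)·x + (-15)·2 = 0
Solving gives x = -2.
Check: A·(-2, 2) = (12, -12) = -6·(-2, 2).

-2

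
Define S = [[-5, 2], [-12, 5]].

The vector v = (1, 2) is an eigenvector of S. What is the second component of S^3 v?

-2

First find the eigenvalue: Sv = (-1, -2) = -1·(1, 2), so λ = -1.
Then S^3 v = λ^3·v = (-1)^3·(1, 2) = -1·(1, 2) = (-1, -2).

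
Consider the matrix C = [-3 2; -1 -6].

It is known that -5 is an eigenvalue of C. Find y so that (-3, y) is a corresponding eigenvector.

We need (C + 5I)v = 0.
C + 5I = [[2, 2], [-1, -1]].
Row 1: (2)·-3 + (2)·y = 0
Row 2: (-1)·-3 + (-1)·y = 0
Solving gives y = 3.
Check: C·(-3, 3) = (15, -15) = -5·(-3, 3).

3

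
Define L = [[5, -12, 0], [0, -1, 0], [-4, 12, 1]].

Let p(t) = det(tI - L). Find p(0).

p(0) = det(0·I − L) = det(−L) = (−1)^3·det(L).
det(L) = -5, so p(0) = 5.

5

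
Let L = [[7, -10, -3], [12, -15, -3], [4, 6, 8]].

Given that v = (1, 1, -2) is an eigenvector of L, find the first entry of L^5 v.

First find the eigenvalue: Lv = (3, 3, -6) = 3·(1, 1, -2), so λ = 3.
Then L^5 v = λ^5·v = 3^5·(1, 1, -2) = 243·(1, 1, -2) = (243, 243, -486).

243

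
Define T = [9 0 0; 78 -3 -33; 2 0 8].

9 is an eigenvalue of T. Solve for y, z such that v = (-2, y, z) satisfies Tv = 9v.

-2, -4

We need (T - 9I)v = 0.
T - 9I = [[0, 0, 0], [78, -12, -33], [2, 0, -1]].
Row 1: (0)·-2 + (0)·y + (0)·z = 0
Row 2: (78)·-2 + (-12)·y + (-33)·z = 0
Row 3: (2)·-2 + (0)·y + (-1)·z = 0
Solving gives y = -2, z = -4.
Check: T·(-2, -2, -4) = (-18, -18, -36) = 9·(-2, -2, -4).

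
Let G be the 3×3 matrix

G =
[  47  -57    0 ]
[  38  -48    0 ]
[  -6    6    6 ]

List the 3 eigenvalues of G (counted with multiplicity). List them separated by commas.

-10, 6, 9

Set up det(rI - G) = 0.
Expanding the 3×3 determinant: p(r) = r^3 - 5r^2 - 96r + 540.
Since p(6) = 0, r = 6 is a root.
Factor out (r - 6): p(r) = (r - 6)·(r^2 + r - 90).
The quadratic factors as (r + 10)·(r - 9).
Eigenvalues: -10, 6, 9.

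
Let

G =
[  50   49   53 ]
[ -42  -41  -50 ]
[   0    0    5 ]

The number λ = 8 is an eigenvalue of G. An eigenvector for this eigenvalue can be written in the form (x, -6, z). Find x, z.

7, 0

We need (G - 8I)v = 0.
G - 8I = [[42, 49, 53], [-42, -49, -50], [0, 0, -3]].
Row 1: (42)·x + (49)·-6 + (53)·z = 0
Row 2: (-42)·x + (-49)·-6 + (-50)·z = 0
Row 3: (0)·x + (0)·-6 + (-3)·z = 0
Solving gives x = 7, z = 0.
Check: G·(7, -6, 0) = (56, -48, 0) = 8·(7, -6, 0).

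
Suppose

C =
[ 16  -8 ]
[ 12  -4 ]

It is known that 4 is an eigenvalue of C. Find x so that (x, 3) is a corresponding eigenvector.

We need (C - 4I)v = 0.
C - 4I = [[12, -8], [12, -8]].
Row 1: (12)·x + (-8)·3 = 0
Row 2: (12)·x + (-8)·3 = 0
Solving gives x = 2.
Check: C·(2, 3) = (8, 12) = 4·(2, 3).

2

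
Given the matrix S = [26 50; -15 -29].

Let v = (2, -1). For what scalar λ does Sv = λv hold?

Compute Sv: S·(2, -1) = (2, -1).
Since Sv = λv, compare component 1: 2 = λ·2, so λ = 1.

1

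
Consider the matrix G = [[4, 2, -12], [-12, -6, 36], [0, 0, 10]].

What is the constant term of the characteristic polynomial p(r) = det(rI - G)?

0

p(0) = det(0·I − G) = det(−G) = (−1)^3·det(G).
det(G) = 0, so p(0) = 0.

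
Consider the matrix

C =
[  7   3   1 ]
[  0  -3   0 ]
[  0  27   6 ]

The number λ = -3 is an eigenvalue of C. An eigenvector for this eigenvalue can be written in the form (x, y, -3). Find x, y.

We need (C + 3I)v = 0.
C + 3I = [[10, 3, 1], [0, 0, 0], [0, 27, 9]].
Row 1: (10)·x + (3)·y + (1)·-3 = 0
Row 2: (0)·x + (0)·y + (0)·-3 = 0
Row 3: (0)·x + (27)·y + (9)·-3 = 0
Solving gives x = 0, y = 1.
Check: C·(0, 1, -3) = (0, -3, 9) = -3·(0, 1, -3).

0, 1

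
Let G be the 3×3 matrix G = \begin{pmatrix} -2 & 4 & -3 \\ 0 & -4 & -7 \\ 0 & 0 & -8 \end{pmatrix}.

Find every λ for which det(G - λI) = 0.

-8, -4, -2

G is upper triangular, so its eigenvalues are the diagonal entries.
Diagonal: -2, -4, -8.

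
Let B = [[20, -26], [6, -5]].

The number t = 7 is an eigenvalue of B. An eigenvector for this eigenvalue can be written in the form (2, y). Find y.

We need (B - 7I)v = 0.
B - 7I = [[13, -26], [6, -12]].
Row 1: (13)·2 + (-26)·y = 0
Row 2: (6)·2 + (-12)·y = 0
Solving gives y = 1.
Check: B·(2, 1) = (14, 7) = 7·(2, 1).

1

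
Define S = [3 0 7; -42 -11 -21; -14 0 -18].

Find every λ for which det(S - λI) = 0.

-11, -11, -4

Compute the characteristic polynomial p(μ) = det(μI - S).
Expanding the 3×3 determinant: p(μ) = μ^3 + 26μ^2 + 209μ + 484.
Rational-root test: μ = -11 gives p(-11) = 0.
Dividing by (μ + 11) leaves μ^2 + 15μ + 44.
The quadratic factors as (μ + 11)·(μ + 4).
Eigenvalues: -11, -11, -4.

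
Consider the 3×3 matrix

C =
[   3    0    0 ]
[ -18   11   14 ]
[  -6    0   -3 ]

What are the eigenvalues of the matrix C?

Set up det(tI - C) = 0.
Expanding along the first row, p(t) = t^3 - 11t^2 - 9t + 99.
Try t = -3: p(-3) = 0, so -3 is a root.
Dividing by (t + 3) leaves t^2 - 14t + 33.
The quadratic factors as (t - 3)·(t - 11).
Eigenvalues: -3, 3, 11.

-3, 3, 11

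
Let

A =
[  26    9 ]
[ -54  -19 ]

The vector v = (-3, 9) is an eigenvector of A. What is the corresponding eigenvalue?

-1

Compute Av: A·(-3, 9) = (3, -9).
Since Av = λv, compare component 1: 3 = λ·-3, so λ = -1.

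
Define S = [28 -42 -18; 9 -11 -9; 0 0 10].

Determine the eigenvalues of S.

7, 10, 10

Set up det(sI - S) = 0.
Expanding the 3×3 determinant: p(s) = s^3 - 27s^2 + 240s - 700.
Since p(7) = 0, s = 7 is a root.
Factor out (s - 7): p(s) = (s - 7)·(s^2 - 20s + 100).
The quadratic factor is (s - 10)^2.
Eigenvalues: 7, 10, 10.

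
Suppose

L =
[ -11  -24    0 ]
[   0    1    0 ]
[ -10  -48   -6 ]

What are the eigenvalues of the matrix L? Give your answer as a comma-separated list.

-11, -6, 1

The characteristic polynomial is p(λ) = det(λI - L).
Expanding along the first row, p(λ) = λ^3 + 16λ^2 + 49λ - 66.
Since p(1) = 0, λ = 1 is a root.
Dividing by (λ - 1) leaves λ^2 + 17λ + 66.
The quadratic factors as (λ + 11)·(λ + 6).
Eigenvalues: -11, -6, 1.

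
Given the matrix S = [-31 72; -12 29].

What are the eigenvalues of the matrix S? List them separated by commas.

det(S - sI) = (-31 - s)(29 - s) - (72)·(-12) = s^2 + 2s - 35.
This factors as (s + 7)·(s - 5) = 0.
Eigenvalues: -7, 5.

-7, 5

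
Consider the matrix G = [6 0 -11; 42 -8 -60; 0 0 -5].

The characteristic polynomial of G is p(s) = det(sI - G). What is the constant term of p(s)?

p(s) = s^3 + 7s^2 - 38s - 240.
The constant term is -240.

-240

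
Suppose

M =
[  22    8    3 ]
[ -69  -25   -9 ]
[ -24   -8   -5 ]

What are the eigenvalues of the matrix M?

Set up det(μI - M) = 0.
Cofactor expansion gives p(μ) = μ^3 + 8μ^2 + 17μ + 10.
Try μ = -2: p(-2) = 0, so -2 is a root.
Factor out (μ + 2): p(μ) = (μ + 2)·(μ^2 + 6μ + 5).
The quadratic factors as (μ + 5)·(μ + 1).
Eigenvalues: -5, -2, -1.

-5, -2, -1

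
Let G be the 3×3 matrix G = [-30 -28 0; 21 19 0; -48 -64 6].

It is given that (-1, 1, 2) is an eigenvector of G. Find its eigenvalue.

Compute Gv: G·(-1, 1, 2) = (2, -2, -4).
Since Gv = λv, compare component 1: 2 = λ·-1, so λ = -2.

-2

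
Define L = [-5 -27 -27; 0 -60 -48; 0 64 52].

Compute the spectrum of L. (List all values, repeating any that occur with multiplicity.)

Set up det(λI - L) = 0.
Expanding along the first row, p(λ) = λ^3 + 13λ^2 - 8λ - 240.
Rational-root test: λ = 4 gives p(4) = 0.
Dividing by (λ - 4) leaves λ^2 + 17λ + 60.
The quadratic factors as (λ + 12)·(λ + 5).
Eigenvalues: -12, -5, 4.

-12, -5, 4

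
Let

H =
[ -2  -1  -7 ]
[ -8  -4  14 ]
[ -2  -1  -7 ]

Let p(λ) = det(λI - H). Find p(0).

p(0) = det(0·I − H) = det(−H) = (−1)^3·det(H).
det(H) = 0, so p(0) = 0.

0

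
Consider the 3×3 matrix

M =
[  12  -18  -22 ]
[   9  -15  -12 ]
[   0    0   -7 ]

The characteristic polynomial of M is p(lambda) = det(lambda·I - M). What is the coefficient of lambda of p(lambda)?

3

p(lambda) = lambda^3 + 10·lambda^2 + 3·lambda - 126.
The coefficient of lambda is 3.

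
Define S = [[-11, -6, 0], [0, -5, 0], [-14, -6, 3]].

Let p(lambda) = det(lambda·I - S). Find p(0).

p(0) = det(0·I − S) = det(−S) = (−1)^3·det(S).
det(S) = 165, so p(0) = -165.

-165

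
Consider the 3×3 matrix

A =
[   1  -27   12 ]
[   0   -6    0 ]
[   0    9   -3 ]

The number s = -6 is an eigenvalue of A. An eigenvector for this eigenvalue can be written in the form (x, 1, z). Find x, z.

9, -3

We need (A + 6I)v = 0.
A + 6I = [[7, -27, 12], [0, 0, 0], [0, 9, 3]].
Row 1: (7)·x + (-27)·1 + (12)·z = 0
Row 2: (0)·x + (0)·1 + (0)·z = 0
Row 3: (0)·x + (9)·1 + (3)·z = 0
Solving gives x = 9, z = -3.
Check: A·(9, 1, -3) = (-54, -6, 18) = -6·(9, 1, -3).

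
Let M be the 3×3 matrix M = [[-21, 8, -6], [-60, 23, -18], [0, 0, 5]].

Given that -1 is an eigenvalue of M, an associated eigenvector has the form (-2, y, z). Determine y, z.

-5, 0

We need (M + 1I)v = 0.
M + 1I = [[-20, 8, -6], [-60, 24, -18], [0, 0, 6]].
Row 1: (-20)·-2 + (8)·y + (-6)·z = 0
Row 2: (-60)·-2 + (24)·y + (-18)·z = 0
Row 3: (0)·-2 + (0)·y + (6)·z = 0
Solving gives y = -5, z = 0.
Check: M·(-2, -5, 0) = (2, 5, 0) = -1·(-2, -5, 0).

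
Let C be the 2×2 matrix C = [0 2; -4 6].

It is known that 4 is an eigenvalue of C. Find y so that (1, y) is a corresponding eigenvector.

We need (C - 4I)v = 0.
C - 4I = [[-4, 2], [-4, 2]].
Row 1: (-4)·1 + (2)·y = 0
Row 2: (-4)·1 + (2)·y = 0
Solving gives y = 2.
Check: C·(1, 2) = (4, 8) = 4·(1, 2).

2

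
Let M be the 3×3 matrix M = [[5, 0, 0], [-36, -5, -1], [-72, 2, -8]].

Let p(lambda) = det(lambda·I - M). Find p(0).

-210

p(0) = det(0·I − M) = det(−M) = (−1)^3·det(M).
det(M) = 210, so p(0) = -210.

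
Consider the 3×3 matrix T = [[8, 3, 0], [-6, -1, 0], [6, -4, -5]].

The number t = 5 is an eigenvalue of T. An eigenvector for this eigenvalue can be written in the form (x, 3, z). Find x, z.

-3, -3

We need (T - 5I)v = 0.
T - 5I = [[3, 3, 0], [-6, -6, 0], [6, -4, -10]].
Row 1: (3)·x + (3)·3 + (0)·z = 0
Row 2: (-6)·x + (-6)·3 + (0)·z = 0
Row 3: (6)·x + (-4)·3 + (-10)·z = 0
Solving gives x = -3, z = -3.
Check: T·(-3, 3, -3) = (-15, 15, -15) = 5·(-3, 3, -3).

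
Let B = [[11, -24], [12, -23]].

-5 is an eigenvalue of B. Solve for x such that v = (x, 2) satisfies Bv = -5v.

We need (B + 5I)v = 0.
B + 5I = [[16, -24], [12, -18]].
Row 1: (16)·x + (-24)·2 = 0
Row 2: (12)·x + (-18)·2 = 0
Solving gives x = 3.
Check: B·(3, 2) = (-15, -10) = -5·(3, 2).

3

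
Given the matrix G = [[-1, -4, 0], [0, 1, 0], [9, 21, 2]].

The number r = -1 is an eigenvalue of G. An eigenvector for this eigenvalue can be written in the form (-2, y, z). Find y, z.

0, 6

We need (G + 1I)v = 0.
G + 1I = [[0, -4, 0], [0, 2, 0], [9, 21, 3]].
Row 1: (0)·-2 + (-4)·y + (0)·z = 0
Row 2: (0)·-2 + (2)·y + (0)·z = 0
Row 3: (9)·-2 + (21)·y + (3)·z = 0
Solving gives y = 0, z = 6.
Check: G·(-2, 0, 6) = (2, 0, -6) = -1·(-2, 0, 6).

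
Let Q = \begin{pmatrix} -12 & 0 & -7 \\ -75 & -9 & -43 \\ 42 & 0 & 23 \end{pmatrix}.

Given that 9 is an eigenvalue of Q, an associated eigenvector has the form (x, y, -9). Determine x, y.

We need (Q - 9I)v = 0.
Q - 9I = [[-21, 0, -7], [-75, -18, -43], [42, 0, 14]].
Row 1: (-21)·x + (0)·y + (-7)·-9 = 0
Row 2: (-75)·x + (-18)·y + (-43)·-9 = 0
Row 3: (42)·x + (0)·y + (14)·-9 = 0
Solving gives x = 3, y = 9.
Check: Q·(3, 9, -9) = (27, 81, -81) = 9·(3, 9, -9).

3, 9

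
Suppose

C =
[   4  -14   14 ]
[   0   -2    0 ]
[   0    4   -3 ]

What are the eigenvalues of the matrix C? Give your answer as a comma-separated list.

-3, -2, 4

Set up det(sI - C) = 0.
Expanding along the first row, p(s) = s^3 + s^2 - 14s - 24.
Rational-root test: s = -3 gives p(-3) = 0.
Factor out (s + 3): p(s) = (s + 3)·(s^2 - 2s - 8).
The quadratic factors as (s + 2)·(s - 4).
Eigenvalues: -3, -2, 4.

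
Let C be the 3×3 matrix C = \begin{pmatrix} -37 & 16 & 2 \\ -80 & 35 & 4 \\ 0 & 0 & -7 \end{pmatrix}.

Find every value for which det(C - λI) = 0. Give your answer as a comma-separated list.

-7, -5, 3

The characteristic polynomial is p(λ) = det(λI - C).
Expanding the 3×3 determinant: p(λ) = λ^3 + 9λ^2 - λ - 105.
Rational-root test: λ = 3 gives p(3) = 0.
Factor out (λ - 3): p(λ) = (λ - 3)·(λ^2 + 12λ + 35).
The quadratic factors as (λ + 7)·(λ + 5).
Eigenvalues: -7, -5, 3.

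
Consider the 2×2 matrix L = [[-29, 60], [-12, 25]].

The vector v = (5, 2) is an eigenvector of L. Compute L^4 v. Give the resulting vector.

First find the eigenvalue: Lv = (-25, -10) = -5·(5, 2), so λ = -5.
Then L^4 v = λ^4·v = (-5)^4·(5, 2) = 625·(5, 2) = (3125, 1250).

(3125, 1250)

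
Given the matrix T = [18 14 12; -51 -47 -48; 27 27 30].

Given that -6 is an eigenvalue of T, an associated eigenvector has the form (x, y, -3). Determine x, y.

-2, 6

We need (T + 6I)v = 0.
T + 6I = [[24, 14, 12], [-51, -41, -48], [27, 27, 36]].
Row 1: (24)·x + (14)·y + (12)·-3 = 0
Row 2: (-51)·x + (-41)·y + (-48)·-3 = 0
Row 3: (27)·x + (27)·y + (36)·-3 = 0
Solving gives x = -2, y = 6.
Check: T·(-2, 6, -3) = (12, -36, 18) = -6·(-2, 6, -3).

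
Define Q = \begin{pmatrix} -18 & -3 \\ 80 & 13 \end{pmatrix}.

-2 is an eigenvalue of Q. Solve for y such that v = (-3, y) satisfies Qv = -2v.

16

We need (Q + 2I)v = 0.
Q + 2I = [[-16, -3], [80, 15]].
Row 1: (-16)·-3 + (-3)·y = 0
Row 2: (80)·-3 + (15)·y = 0
Solving gives y = 16.
Check: Q·(-3, 16) = (6, -32) = -2·(-3, 16).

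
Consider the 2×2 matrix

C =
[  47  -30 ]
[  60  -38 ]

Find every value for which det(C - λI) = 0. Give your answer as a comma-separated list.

det(C - tI) = (47 - t)(-38 - t) - (-30)·(60) = t^2 - 9t + 14.
This factors as (t - 2)·(t - 7) = 0.
Eigenvalues: 2, 7.

2, 7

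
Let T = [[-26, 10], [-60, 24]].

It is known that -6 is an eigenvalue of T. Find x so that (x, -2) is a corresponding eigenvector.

We need (T + 6I)v = 0.
T + 6I = [[-20, 10], [-60, 30]].
Row 1: (-20)·x + (10)·-2 = 0
Row 2: (-60)·x + (30)·-2 = 0
Solving gives x = -1.
Check: T·(-1, -2) = (6, 12) = -6·(-1, -2).

-1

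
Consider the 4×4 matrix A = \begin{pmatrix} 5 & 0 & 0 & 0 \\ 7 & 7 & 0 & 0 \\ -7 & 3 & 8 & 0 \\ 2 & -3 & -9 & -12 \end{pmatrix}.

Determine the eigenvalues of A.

A is lower triangular, so its eigenvalues are the diagonal entries.
Diagonal: 5, 7, 8, -12.

-12, 5, 7, 8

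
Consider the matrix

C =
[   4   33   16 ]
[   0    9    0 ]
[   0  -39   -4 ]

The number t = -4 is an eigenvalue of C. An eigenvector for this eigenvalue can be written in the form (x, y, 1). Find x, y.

-2, 0

We need (C + 4I)v = 0.
C + 4I = [[8, 33, 16], [0, 13, 0], [0, -39, 0]].
Row 1: (8)·x + (33)·y + (16)·1 = 0
Row 2: (0)·x + (13)·y + (0)·1 = 0
Row 3: (0)·x + (-39)·y + (0)·1 = 0
Solving gives x = -2, y = 0.
Check: C·(-2, 0, 1) = (8, 0, -4) = -4·(-2, 0, 1).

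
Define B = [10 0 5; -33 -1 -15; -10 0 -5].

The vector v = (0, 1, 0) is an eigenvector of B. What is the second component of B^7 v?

-1

First find the eigenvalue: Bv = (0, -1, 0) = -1·(0, 1, 0), so λ = -1.
Then B^7 v = λ^7·v = (-1)^7·(0, 1, 0) = -1·(0, 1, 0) = (0, -1, 0).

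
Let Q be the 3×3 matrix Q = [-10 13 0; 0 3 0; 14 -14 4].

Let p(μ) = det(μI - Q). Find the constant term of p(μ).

p(μ) = μ^3 + 3μ^2 - 58μ + 120.
The constant term is 120.

120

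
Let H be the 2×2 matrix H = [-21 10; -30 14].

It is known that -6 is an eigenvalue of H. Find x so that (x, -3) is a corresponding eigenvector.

We need (H + 6I)v = 0.
H + 6I = [[-15, 10], [-30, 20]].
Row 1: (-15)·x + (10)·-3 = 0
Row 2: (-30)·x + (20)·-3 = 0
Solving gives x = -2.
Check: H·(-2, -3) = (12, 18) = -6·(-2, -3).

-2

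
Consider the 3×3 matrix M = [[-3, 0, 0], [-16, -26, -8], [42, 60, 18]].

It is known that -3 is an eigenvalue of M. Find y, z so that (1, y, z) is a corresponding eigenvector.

0, -2

We need (M + 3I)v = 0.
M + 3I = [[0, 0, 0], [-16, -23, -8], [42, 60, 21]].
Row 1: (0)·1 + (0)·y + (0)·z = 0
Row 2: (-16)·1 + (-23)·y + (-8)·z = 0
Row 3: (42)·1 + (60)·y + (21)·z = 0
Solving gives y = 0, z = -2.
Check: M·(1, 0, -2) = (-3, 0, 6) = -3·(1, 0, -2).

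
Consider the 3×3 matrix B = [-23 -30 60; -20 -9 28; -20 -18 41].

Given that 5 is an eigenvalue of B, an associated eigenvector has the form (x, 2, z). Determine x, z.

We need (B - 5I)v = 0.
B - 5I = [[-28, -30, 60], [-20, -14, 28], [-20, -18, 36]].
Row 1: (-28)·x + (-30)·2 + (60)·z = 0
Row 2: (-20)·x + (-14)·2 + (28)·z = 0
Row 3: (-20)·x + (-18)·2 + (36)·z = 0
Solving gives x = 0, z = 1.
Check: B·(0, 2, 1) = (0, 10, 5) = 5·(0, 2, 1).

0, 1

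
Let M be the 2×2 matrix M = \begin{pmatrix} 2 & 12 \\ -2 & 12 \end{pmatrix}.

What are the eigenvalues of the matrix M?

6, 8

det(M - λI) = (2 - λ)(12 - λ) - (12)·(-2) = λ^2 - 14λ + 48.
This factors as (λ - 6)·(λ - 8) = 0.
Eigenvalues: 6, 8.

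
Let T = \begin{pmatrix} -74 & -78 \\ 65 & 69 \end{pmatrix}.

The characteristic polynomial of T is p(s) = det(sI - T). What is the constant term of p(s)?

p(s) = s^2 + 5s - 36.
The constant term is -36.

-36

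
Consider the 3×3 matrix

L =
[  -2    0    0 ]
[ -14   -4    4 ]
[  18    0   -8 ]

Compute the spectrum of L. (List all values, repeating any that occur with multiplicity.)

The characteristic polynomial is p(t) = det(tI - L).
Expanding the 3×3 determinant: p(t) = t^3 + 14t^2 + 56t + 64.
Since p(-2) = 0, t = -2 is a root.
Factor out (t + 2): p(t) = (t + 2)·(t^2 + 12t + 32).
The quadratic factors as (t + 8)·(t + 4).
Eigenvalues: -8, -4, -2.

-8, -4, -2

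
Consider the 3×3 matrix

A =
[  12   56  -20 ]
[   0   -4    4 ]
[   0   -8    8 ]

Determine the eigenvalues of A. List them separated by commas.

The characteristic polynomial is p(s) = det(sI - A).
Expanding the 3×3 determinant: p(s) = s^3 - 16s^2 + 48s.
Try s = 4: p(4) = 0, so 4 is a root.
Dividing by (s - 4) leaves s^2 - 12s.
The quadratic factors as s·(s - 12).
Eigenvalues: 0, 4, 12.

0, 4, 12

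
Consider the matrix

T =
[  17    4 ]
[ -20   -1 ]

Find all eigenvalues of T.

7, 9

det(T - tI) = (17 - t)(-1 - t) - (4)·(-20) = t^2 - 16t + 63.
This factors as (t - 7)·(t - 9) = 0.
Eigenvalues: 7, 9.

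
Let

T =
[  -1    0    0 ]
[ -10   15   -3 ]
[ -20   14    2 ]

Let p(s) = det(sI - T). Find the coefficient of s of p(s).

p(s) = s^3 - 16s^2 + 55s + 72.
The coefficient of s is 55.

55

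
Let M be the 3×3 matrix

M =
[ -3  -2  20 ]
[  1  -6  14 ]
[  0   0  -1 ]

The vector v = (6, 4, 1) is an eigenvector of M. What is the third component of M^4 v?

First find the eigenvalue: Mv = (-6, -4, -1) = -1·(6, 4, 1), so λ = -1.
Then M^4 v = λ^4·v = (-1)^4·(6, 4, 1) = 1·(6, 4, 1) = (6, 4, 1).

1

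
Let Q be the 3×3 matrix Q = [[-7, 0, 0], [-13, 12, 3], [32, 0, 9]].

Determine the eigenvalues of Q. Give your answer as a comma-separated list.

Compute the characteristic polynomial p(r) = det(rI - Q).
Expanding the 3×3 determinant: p(r) = r^3 - 14r^2 - 39r + 756.
Rational-root test: r = 9 gives p(9) = 0.
Dividing by (r - 9) leaves r^2 - 5r - 84.
The quadratic factors as (r + 7)·(r - 12).
Eigenvalues: -7, 9, 12.

-7, 9, 12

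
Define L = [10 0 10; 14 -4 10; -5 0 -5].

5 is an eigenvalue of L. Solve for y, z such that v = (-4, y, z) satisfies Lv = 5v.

-4, 2

We need (L - 5I)v = 0.
L - 5I = [[5, 0, 10], [14, -9, 10], [-5, 0, -10]].
Row 1: (5)·-4 + (0)·y + (10)·z = 0
Row 2: (14)·-4 + (-9)·y + (10)·z = 0
Row 3: (-5)·-4 + (0)·y + (-10)·z = 0
Solving gives y = -4, z = 2.
Check: L·(-4, -4, 2) = (-20, -20, 10) = 5·(-4, -4, 2).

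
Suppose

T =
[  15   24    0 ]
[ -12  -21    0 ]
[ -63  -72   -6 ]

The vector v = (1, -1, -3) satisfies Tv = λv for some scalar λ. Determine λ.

Compute Tv: T·(1, -1, -3) = (-9, 9, 27).
Since Tv = λv, compare component 1: -9 = λ·1, so λ = -9.

-9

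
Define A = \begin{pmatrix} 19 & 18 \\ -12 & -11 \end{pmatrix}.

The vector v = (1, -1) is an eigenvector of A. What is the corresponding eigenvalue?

Compute Av: A·(1, -1) = (1, -1).
Since Av = λv, compare component 1: 1 = λ·1, so λ = 1.

1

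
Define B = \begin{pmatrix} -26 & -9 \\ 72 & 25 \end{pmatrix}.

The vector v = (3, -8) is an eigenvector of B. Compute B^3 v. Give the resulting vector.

First find the eigenvalue: Bv = (-6, 16) = -2·(3, -8), so λ = -2.
Then B^3 v = λ^3·v = (-2)^3·(3, -8) = -8·(3, -8) = (-24, 64).

(-24, 64)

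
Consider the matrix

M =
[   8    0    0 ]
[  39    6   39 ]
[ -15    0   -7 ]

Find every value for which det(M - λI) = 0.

-7, 6, 8

The characteristic polynomial is p(lambda) = det(lambda·I - M).
Expanding along the first row, p(lambda) = lambda^3 - 7·lambda^2 - 50·lambda + 336.
Try lambda = 6: p(6) = 0, so 6 is a root.
Dividing by (lambda - 6) leaves lambda^2 - lambda - 56.
The quadratic factors as (lambda + 7)·(lambda - 8).
Eigenvalues: -7, 6, 8.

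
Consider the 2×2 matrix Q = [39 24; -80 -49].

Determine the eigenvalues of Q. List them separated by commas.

-9, -1

det(Q - tI) = (39 - t)(-49 - t) - (24)·(-80) = t^2 + 10t + 9.
This factors as (t + 9)·(t + 1) = 0.
Eigenvalues: -9, -1.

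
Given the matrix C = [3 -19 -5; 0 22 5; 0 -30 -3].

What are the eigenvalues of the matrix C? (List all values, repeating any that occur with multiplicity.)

Compute the characteristic polynomial p(λ) = det(λI - C).
Expanding along the first row, p(λ) = λ^3 - 22λ^2 + 141λ - 252.
Try λ = 3: p(3) = 0, so 3 is a root.
Factor out (λ - 3): p(λ) = (λ - 3)·(λ^2 - 19λ + 84).
The quadratic factors as (λ - 7)·(λ - 12).
Eigenvalues: 3, 7, 12.

3, 7, 12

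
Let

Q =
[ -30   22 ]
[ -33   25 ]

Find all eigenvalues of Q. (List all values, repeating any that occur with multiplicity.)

-8, 3

det(Q - rI) = (-30 - r)(25 - r) - (22)·(-33) = r^2 + 5r - 24.
This factors as (r + 8)·(r - 3) = 0.
Eigenvalues: -8, 3.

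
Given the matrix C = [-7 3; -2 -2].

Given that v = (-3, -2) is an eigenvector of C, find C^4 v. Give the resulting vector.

(-1875, -1250)

First find the eigenvalue: Cv = (15, 10) = -5·(-3, -2), so λ = -5.
Then C^4 v = λ^4·v = (-5)^4·(-3, -2) = 625·(-3, -2) = (-1875, -1250).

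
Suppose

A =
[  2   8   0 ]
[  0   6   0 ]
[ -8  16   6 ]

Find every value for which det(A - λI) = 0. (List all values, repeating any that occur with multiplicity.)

2, 6, 6

Set up det(sI - A) = 0.
Expanding along the first row, p(s) = s^3 - 14s^2 + 60s - 72.
Since p(2) = 0, s = 2 is a root.
Dividing by (s - 2) leaves s^2 - 12s + 36.
The quadratic factor is (s - 6)^2.
Eigenvalues: 2, 6, 6.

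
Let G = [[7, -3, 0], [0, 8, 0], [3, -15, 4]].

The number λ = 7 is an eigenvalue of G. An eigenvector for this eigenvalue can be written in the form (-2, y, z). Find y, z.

0, -2

We need (G - 7I)v = 0.
G - 7I = [[0, -3, 0], [0, 1, 0], [3, -15, -3]].
Row 1: (0)·-2 + (-3)·y + (0)·z = 0
Row 2: (0)·-2 + (1)·y + (0)·z = 0
Row 3: (3)·-2 + (-15)·y + (-3)·z = 0
Solving gives y = 0, z = -2.
Check: G·(-2, 0, -2) = (-14, 0, -14) = 7·(-2, 0, -2).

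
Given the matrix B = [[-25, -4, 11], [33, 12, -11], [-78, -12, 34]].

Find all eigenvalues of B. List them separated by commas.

Compute the characteristic polynomial p(s) = det(sI - B).
Expanding the 3×3 determinant: p(s) = s^3 - 21s^2 + 116s - 96.
Rational-root test: s = 8 gives p(8) = 0.
Factor out (s - 8): p(s) = (s - 8)·(s^2 - 13s + 12).
The quadratic factors as (s - 1)·(s - 12).
Eigenvalues: 1, 8, 12.

1, 8, 12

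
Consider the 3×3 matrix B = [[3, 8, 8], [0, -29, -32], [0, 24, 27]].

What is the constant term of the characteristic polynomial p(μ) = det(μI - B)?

p(0) = det(0·I − B) = det(−B) = (−1)^3·det(B).
det(B) = -45, so p(0) = 45.

45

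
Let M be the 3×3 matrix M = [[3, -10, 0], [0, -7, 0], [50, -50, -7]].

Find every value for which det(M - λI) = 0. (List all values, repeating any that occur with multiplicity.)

The characteristic polynomial is p(s) = det(sI - M).
Expanding along the first row, p(s) = s^3 + 11s^2 + 7s - 147.
Rational-root test: s = 3 gives p(3) = 0.
Factor out (s - 3): p(s) = (s - 3)·(s^2 + 14s + 49).
The quadratic factor is (s + 7)^2.
Eigenvalues: -7, -7, 3.

-7, -7, 3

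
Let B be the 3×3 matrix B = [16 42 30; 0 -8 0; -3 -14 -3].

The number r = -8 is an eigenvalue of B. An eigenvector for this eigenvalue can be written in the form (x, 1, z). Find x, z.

We need (B + 8I)v = 0.
B + 8I = [[24, 42, 30], [0, 0, 0], [-3, -14, 5]].
Row 1: (24)·x + (42)·1 + (30)·z = 0
Row 2: (0)·x + (0)·1 + (0)·z = 0
Row 3: (-3)·x + (-14)·1 + (5)·z = 0
Solving gives x = -3, z = 1.
Check: B·(-3, 1, 1) = (24, -8, -8) = -8·(-3, 1, 1).

-3, 1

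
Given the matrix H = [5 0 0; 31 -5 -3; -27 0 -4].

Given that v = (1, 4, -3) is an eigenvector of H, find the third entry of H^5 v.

-9375

First find the eigenvalue: Hv = (5, 20, -15) = 5·(1, 4, -3), so λ = 5.
Then H^5 v = λ^5·v = 5^5·(1, 4, -3) = 3125·(1, 4, -3) = (3125, 12500, -9375).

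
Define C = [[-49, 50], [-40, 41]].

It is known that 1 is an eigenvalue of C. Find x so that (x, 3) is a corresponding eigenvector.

We need (C - 1I)v = 0.
C - 1I = [[-50, 50], [-40, 40]].
Row 1: (-50)·x + (50)·3 = 0
Row 2: (-40)·x + (40)·3 = 0
Solving gives x = 3.
Check: C·(3, 3) = (3, 3) = 1·(3, 3).

3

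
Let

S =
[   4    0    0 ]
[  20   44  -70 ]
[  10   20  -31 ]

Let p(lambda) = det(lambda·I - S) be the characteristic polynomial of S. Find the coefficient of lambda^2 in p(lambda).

The coefficient of lambda^2 of det(lambda·I - S) is −trace(S).
trace(S) = (4) + (44) + (-31) = 17, so the coefficient is -17.

-17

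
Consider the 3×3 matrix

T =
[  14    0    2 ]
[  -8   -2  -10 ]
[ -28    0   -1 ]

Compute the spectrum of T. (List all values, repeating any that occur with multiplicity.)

-2, 6, 7

Set up det(tI - T) = 0.
Expanding along the first row, p(t) = t^3 - 11t^2 + 16t + 84.
Since p(7) = 0, t = 7 is a root.
Factor out (t - 7): p(t) = (t - 7)·(t^2 - 4t - 12).
The quadratic factors as (t + 2)·(t - 6).
Eigenvalues: -2, 6, 7.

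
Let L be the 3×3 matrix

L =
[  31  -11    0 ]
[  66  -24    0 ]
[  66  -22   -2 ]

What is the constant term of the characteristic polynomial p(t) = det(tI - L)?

-36

p(0) = det(0·I − L) = det(−L) = (−1)^3·det(L).
det(L) = 36, so p(0) = -36.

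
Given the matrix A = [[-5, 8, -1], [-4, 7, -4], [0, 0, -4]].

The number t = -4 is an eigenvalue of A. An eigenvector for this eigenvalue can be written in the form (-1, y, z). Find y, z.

We need (A + 4I)v = 0.
A + 4I = [[-1, 8, -1], [-4, 11, -4], [0, 0, 0]].
Row 1: (-1)·-1 + (8)·y + (-1)·z = 0
Row 2: (-4)·-1 + (11)·y + (-4)·z = 0
Row 3: (0)·-1 + (0)·y + (0)·z = 0
Solving gives y = 0, z = 1.
Check: A·(-1, 0, 1) = (4, 0, -4) = -4·(-1, 0, 1).

0, 1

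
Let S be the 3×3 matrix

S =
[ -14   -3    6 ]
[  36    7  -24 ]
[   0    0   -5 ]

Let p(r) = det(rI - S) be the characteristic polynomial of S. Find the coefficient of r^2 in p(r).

The coefficient of r^2 of det(rI - S) is −trace(S).
trace(S) = (-14) + (7) + (-5) = -12, so the coefficient is 12.

12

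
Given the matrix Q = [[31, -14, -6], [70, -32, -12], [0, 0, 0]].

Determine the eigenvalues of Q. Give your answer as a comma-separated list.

The characteristic polynomial is p(s) = det(sI - Q).
Expanding along the first row, p(s) = s^3 + s^2 - 12s.
Rational-root test: s = 0 gives p(0) = 0.
Factor out s: p(s) = s·(s^2 + s - 12).
The quadratic factors as (s + 4)·(s - 3).
Eigenvalues: -4, 0, 3.

-4, 0, 3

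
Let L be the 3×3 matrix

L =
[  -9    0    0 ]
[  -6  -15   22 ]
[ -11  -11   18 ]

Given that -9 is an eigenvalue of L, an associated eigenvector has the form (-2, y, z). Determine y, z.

We need (L + 9I)v = 0.
L + 9I = [[0, 0, 0], [-6, -6, 22], [-11, -11, 27]].
Row 1: (0)·-2 + (0)·y + (0)·z = 0
Row 2: (-6)·-2 + (-6)·y + (22)·z = 0
Row 3: (-11)·-2 + (-11)·y + (27)·z = 0
Solving gives y = 2, z = 0.
Check: L·(-2, 2, 0) = (18, -18, 0) = -9·(-2, 2, 0).

2, 0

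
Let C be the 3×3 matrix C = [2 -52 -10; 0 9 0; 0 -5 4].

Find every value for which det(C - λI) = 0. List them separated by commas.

2, 4, 9

The characteristic polynomial is p(lambda) = det(lambda·I - C).
Cofactor expansion gives p(lambda) = lambda^3 - 15·lambda^2 + 62·lambda - 72.
Since p(4) = 0, lambda = 4 is a root.
Factor out (lambda - 4): p(lambda) = (lambda - 4)·(lambda^2 - 11·lambda + 18).
The quadratic factors as (lambda - 2)·(lambda - 9).
Eigenvalues: 2, 4, 9.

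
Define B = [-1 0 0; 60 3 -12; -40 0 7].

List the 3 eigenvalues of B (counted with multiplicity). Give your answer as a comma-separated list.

-1, 3, 7

Compute the characteristic polynomial p(lambda) = det(lambda·I - B).
Expanding the 3×3 determinant: p(lambda) = lambda^3 - 9·lambda^2 + 11·lambda + 21.
Since p(-1) = 0, lambda = -1 is a root.
Factor out (lambda + 1): p(lambda) = (lambda + 1)·(lambda^2 - 10·lambda + 21).
The quadratic factors as (lambda - 3)·(lambda - 7).
Eigenvalues: -1, 3, 7.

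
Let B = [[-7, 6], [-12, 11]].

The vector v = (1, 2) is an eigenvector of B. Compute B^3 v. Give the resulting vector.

First find the eigenvalue: Bv = (5, 10) = 5·(1, 2), so λ = 5.
Then B^3 v = λ^3·v = 5^3·(1, 2) = 125·(1, 2) = (125, 250).

(125, 250)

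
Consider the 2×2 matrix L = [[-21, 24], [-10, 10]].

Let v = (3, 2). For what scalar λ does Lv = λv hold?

-5

Compute Lv: L·(3, 2) = (-15, -10).
Since Lv = λv, compare component 1: -15 = λ·3, so λ = -5.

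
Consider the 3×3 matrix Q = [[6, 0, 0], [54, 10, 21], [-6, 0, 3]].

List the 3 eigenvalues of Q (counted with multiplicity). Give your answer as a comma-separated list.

Set up det(rI - Q) = 0.
Expanding the 3×3 determinant: p(r) = r^3 - 19r^2 + 108r - 180.
Try r = 6: p(6) = 0, so 6 is a root.
Dividing by (r - 6) leaves r^2 - 13r + 30.
The quadratic factors as (r - 3)·(r - 10).
Eigenvalues: 3, 6, 10.

3, 6, 10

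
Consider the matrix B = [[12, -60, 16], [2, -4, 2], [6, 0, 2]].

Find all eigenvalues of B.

-4, 6, 8

The characteristic polynomial is p(r) = det(rI - B).
Cofactor expansion gives p(r) = r^3 - 10r^2 - 8r + 192.
Rational-root test: r = -4 gives p(-4) = 0.
Dividing by (r + 4) leaves r^2 - 14r + 48.
The quadratic factors as (r - 6)·(r - 8).
Eigenvalues: -4, 6, 8.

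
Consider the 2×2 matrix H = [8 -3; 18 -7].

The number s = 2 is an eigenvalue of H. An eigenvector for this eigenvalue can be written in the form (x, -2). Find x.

-1

We need (H - 2I)v = 0.
H - 2I = [[6, -3], [18, -9]].
Row 1: (6)·x + (-3)·-2 = 0
Row 2: (18)·x + (-9)·-2 = 0
Solving gives x = -1.
Check: H·(-1, -2) = (-2, -4) = 2·(-1, -2).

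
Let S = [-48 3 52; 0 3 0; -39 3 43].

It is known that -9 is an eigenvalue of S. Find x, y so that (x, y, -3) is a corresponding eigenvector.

-4, 0

We need (S + 9I)v = 0.
S + 9I = [[-39, 3, 52], [0, 12, 0], [-39, 3, 52]].
Row 1: (-39)·x + (3)·y + (52)·-3 = 0
Row 2: (0)·x + (12)·y + (0)·-3 = 0
Row 3: (-39)·x + (3)·y + (52)·-3 = 0
Solving gives x = -4, y = 0.
Check: S·(-4, 0, -3) = (36, 0, 27) = -9·(-4, 0, -3).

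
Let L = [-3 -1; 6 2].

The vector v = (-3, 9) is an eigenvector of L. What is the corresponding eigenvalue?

Compute Lv: L·(-3, 9) = (0, 0).
Since Lv = λv, compare component 1: 0 = λ·-3, so λ = 0.

0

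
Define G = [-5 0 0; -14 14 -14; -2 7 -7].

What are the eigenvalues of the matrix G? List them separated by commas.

The characteristic polynomial is p(r) = det(rI - G).
Expanding the 3×3 determinant: p(r) = r^3 - 2r^2 - 35r.
Try r = 0: p(0) = 0, so 0 is a root.
Dividing by r leaves r^2 - 2r - 35.
The quadratic factors as (r + 5)·(r - 7).
Eigenvalues: -5, 0, 7.

-5, 0, 7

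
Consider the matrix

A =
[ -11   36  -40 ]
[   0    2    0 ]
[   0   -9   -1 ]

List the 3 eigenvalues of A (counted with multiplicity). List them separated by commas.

-11, -1, 2

Compute the characteristic polynomial p(λ) = det(λI - A).
Expanding the 3×3 determinant: p(λ) = λ^3 + 10λ^2 - 13λ - 22.
Try λ = -1: p(-1) = 0, so -1 is a root.
Factor out (λ + 1): p(λ) = (λ + 1)·(λ^2 + 9λ - 22).
The quadratic factors as (λ + 11)·(λ - 2).
Eigenvalues: -11, -1, 2.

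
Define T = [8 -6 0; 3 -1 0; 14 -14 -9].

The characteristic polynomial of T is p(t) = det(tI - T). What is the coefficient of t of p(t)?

-53

p(t) = t^3 + 2t^2 - 53t + 90.
The coefficient of t is -53.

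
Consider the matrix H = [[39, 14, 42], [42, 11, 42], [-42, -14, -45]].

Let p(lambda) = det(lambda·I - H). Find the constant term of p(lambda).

-99

p(lambda) = lambda^3 - 5·lambda^2 - 57·lambda - 99.
The constant term is -99.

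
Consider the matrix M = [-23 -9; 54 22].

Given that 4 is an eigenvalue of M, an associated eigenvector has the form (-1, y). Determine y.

We need (M - 4I)v = 0.
M - 4I = [[-27, -9], [54, 18]].
Row 1: (-27)·-1 + (-9)·y = 0
Row 2: (54)·-1 + (18)·y = 0
Solving gives y = 3.
Check: M·(-1, 3) = (-4, 12) = 4·(-1, 3).

3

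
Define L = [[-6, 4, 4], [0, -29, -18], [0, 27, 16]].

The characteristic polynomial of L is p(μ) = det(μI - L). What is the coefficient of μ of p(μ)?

p(μ) = μ^3 + 19μ^2 + 100μ + 132.
The coefficient of μ is 100.

100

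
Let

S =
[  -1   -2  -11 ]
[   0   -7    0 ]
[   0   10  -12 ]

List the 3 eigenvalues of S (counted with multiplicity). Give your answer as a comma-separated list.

-12, -7, -1

Set up det(λI - S) = 0.
Expanding the 3×3 determinant: p(λ) = λ^3 + 20λ^2 + 103λ + 84.
Try λ = -1: p(-1) = 0, so -1 is a root.
Dividing by (λ + 1) leaves λ^2 + 19λ + 84.
The quadratic factors as (λ + 12)·(λ + 7).
Eigenvalues: -12, -7, -1.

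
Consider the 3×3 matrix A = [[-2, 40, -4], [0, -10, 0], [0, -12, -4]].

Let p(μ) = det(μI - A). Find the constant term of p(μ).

80

p(μ) = μ^3 + 16μ^2 + 68μ + 80.
The constant term is 80.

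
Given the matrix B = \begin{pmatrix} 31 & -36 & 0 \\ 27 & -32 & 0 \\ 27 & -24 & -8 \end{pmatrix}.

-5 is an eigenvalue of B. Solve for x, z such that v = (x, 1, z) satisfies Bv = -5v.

We need (B + 5I)v = 0.
B + 5I = [[36, -36, 0], [27, -27, 0], [27, -24, -3]].
Row 1: (36)·x + (-36)·1 + (0)·z = 0
Row 2: (27)·x + (-27)·1 + (0)·z = 0
Row 3: (27)·x + (-24)·1 + (-3)·z = 0
Solving gives x = 1, z = 1.
Check: B·(1, 1, 1) = (-5, -5, -5) = -5·(1, 1, 1).

1, 1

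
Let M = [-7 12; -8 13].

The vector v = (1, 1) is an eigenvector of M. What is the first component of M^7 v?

First find the eigenvalue: Mv = (5, 5) = 5·(1, 1), so λ = 5.
Then M^7 v = λ^7·v = 5^7·(1, 1) = 78125·(1, 1) = (78125, 78125).

78125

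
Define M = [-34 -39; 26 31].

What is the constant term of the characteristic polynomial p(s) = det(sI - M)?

p(0) = det(0·I − M) = det(−M) = (−1)^2·det(M).
det(M) = -40, so p(0) = -40.

-40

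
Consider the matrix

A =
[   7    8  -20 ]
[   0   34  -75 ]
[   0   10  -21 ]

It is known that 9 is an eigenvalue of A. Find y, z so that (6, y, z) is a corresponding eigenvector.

9, 3

We need (A - 9I)v = 0.
A - 9I = [[-2, 8, -20], [0, 25, -75], [0, 10, -30]].
Row 1: (-2)·6 + (8)·y + (-20)·z = 0
Row 2: (0)·6 + (25)·y + (-75)·z = 0
Row 3: (0)·6 + (10)·y + (-30)·z = 0
Solving gives y = 9, z = 3.
Check: A·(6, 9, 3) = (54, 81, 27) = 9·(6, 9, 3).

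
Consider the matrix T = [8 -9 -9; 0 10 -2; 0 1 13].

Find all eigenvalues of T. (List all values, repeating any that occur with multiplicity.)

The characteristic polynomial is p(λ) = det(λI - T).
Expanding the 3×3 determinant: p(λ) = λ^3 - 31λ^2 + 316λ - 1056.
Try λ = 8: p(8) = 0, so 8 is a root.
Factor out (λ - 8): p(λ) = (λ - 8)·(λ^2 - 23λ + 132).
The quadratic factors as (λ - 11)·(λ - 12).
Eigenvalues: 8, 11, 12.

8, 11, 12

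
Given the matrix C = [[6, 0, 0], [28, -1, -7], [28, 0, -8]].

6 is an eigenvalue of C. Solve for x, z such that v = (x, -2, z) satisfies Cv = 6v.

-1, -2

We need (C - 6I)v = 0.
C - 6I = [[0, 0, 0], [28, -7, -7], [28, 0, -14]].
Row 1: (0)·x + (0)·-2 + (0)·z = 0
Row 2: (28)·x + (-7)·-2 + (-7)·z = 0
Row 3: (28)·x + (0)·-2 + (-14)·z = 0
Solving gives x = -1, z = -2.
Check: C·(-1, -2, -2) = (-6, -12, -12) = 6·(-1, -2, -2).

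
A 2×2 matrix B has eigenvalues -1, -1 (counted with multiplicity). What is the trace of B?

-2

trace(B) is the sum of the eigenvalues: (-1) + (-1) = -2.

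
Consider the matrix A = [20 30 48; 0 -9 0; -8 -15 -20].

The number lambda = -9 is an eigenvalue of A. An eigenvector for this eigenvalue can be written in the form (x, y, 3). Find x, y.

We need (A + 9I)v = 0.
A + 9I = [[29, 30, 48], [0, 0, 0], [-8, -15, -11]].
Row 1: (29)·x + (30)·y + (48)·3 = 0
Row 2: (0)·x + (0)·y + (0)·3 = 0
Row 3: (-8)·x + (-15)·y + (-11)·3 = 0
Solving gives x = -6, y = 1.
Check: A·(-6, 1, 3) = (54, -9, -27) = -9·(-6, 1, 3).

-6, 1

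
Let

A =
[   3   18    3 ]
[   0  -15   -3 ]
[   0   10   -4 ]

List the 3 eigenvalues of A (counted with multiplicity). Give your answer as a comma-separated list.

-10, -9, 3

Compute the characteristic polynomial p(s) = det(sI - A).
Expanding along the first row, p(s) = s^3 + 16s^2 + 33s - 270.
Since p(3) = 0, s = 3 is a root.
Dividing by (s - 3) leaves s^2 + 19s + 90.
The quadratic factors as (s + 10)·(s + 9).
Eigenvalues: -10, -9, 3.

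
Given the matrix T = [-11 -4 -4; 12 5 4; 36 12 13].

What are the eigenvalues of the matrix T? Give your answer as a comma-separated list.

Compute the characteristic polynomial p(λ) = det(λI - T).
Cofactor expansion gives p(λ) = λ^3 - 7λ^2 + 11λ - 5.
Since p(1) = 0, λ = 1 is a root.
Dividing by (λ - 1) leaves λ^2 - 6λ + 5.
The quadratic factors as (λ - 1)·(λ - 5).
Eigenvalues: 1, 1, 5.

1, 1, 5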